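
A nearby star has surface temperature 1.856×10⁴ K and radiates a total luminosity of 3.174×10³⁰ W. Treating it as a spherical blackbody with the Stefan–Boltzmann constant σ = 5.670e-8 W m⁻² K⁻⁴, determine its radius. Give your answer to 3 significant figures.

R ≈ 6.13×10⁹ m

L = 4πR²σT⁴ ⇒ R = √(L/(4πσT⁴)).
σT⁴ = 6.72814×10⁹ W/m², so R = √(3.174×10³⁰/(4π×6.72814×10⁹)) = 6.13×10⁹ m.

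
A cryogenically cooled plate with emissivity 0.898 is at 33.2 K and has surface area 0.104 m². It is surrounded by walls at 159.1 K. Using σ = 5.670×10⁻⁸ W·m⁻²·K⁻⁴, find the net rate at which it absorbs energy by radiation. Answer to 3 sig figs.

Area A = 0.104 m².
Net radiated power P_net = εσA(T⁴ − T₀⁴) = 0.898×5.670×10⁻⁸×0.104×(33.2⁴ − 159.1⁴).
T⁴ − T₀⁴ = 1.21493×10⁶ − 6.40738×10⁸ = -6.39523×10⁸ K⁴, so P_net = -3.39 W — negative, meaning a net gain of 3.39 W.

Net gain ≈ 3.39 W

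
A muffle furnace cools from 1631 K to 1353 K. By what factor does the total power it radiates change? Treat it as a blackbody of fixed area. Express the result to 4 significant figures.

P ∝ T⁴, so P₂/P₁ = (T₂/T₁)⁴ = (1353/1631)⁴ = (0.829552)⁴ = 0.4736.

P₂/P₁ ≈ 0.4736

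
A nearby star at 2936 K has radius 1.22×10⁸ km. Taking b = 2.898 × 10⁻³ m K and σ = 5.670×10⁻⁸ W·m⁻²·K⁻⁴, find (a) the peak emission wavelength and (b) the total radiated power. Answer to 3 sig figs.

λ_max ≈ 987 nm; P ≈ 7.88×10²⁹ W

(a) λ_max = b/T = 2.898×10⁻³/2936 = 9.871×10⁻⁷ m = 987 nm.
Surface area A = 4πR² = 4π(1.22×10¹¹ m)² = 1.87038×10²³ m².
(b) P = σAT⁴ = 5.670×10⁻⁸×1.87038×10²³×(2936)⁴ = 7.88×10²⁹ W.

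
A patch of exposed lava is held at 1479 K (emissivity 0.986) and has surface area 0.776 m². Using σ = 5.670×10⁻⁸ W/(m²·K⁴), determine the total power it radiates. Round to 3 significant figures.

Area A = 0.776 m².
P = εσAT⁴ = 0.986 × 5.670×10⁻⁸ × 0.776 × (1479)⁴ = 2.08×10⁵ W.

P ≈ 2.08×10⁵ W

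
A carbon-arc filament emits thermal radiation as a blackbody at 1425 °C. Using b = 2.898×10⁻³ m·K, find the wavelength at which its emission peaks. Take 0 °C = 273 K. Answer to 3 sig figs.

λ_max ≈ 1.71×10³ nm

T = 1425 °C + 273 = 1698 K.
Wien's displacement law: λ_max = b/T = (2.898×10⁻³ m·K)/(1698 K) = 1.707×10⁻⁶ m.
That is 1.71×10³ nm, in the infrared range.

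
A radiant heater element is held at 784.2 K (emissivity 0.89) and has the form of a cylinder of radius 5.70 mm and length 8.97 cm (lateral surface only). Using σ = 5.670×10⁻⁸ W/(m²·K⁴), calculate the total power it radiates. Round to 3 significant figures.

P ≈ 61.3 W

Lateral area A = 2πrL = 2π×5.70×10⁻³×0.0897 = 3.21253×10⁻³ m².
P = εσAT⁴ = 0.89 × 5.670×10⁻⁸ × 3.21253×10⁻³ × (784.2)⁴ = 61.3 W.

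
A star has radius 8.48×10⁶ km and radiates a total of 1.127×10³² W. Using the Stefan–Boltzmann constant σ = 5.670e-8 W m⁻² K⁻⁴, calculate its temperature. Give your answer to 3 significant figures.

T ≈ 3.85×10⁴ K

Surface area A = 4πR² = 4π(8.48×10⁹ m)² = 9.03653×10²⁰ m².
P = σAT⁴ ⇒ T = (P/(σA))^(1/4) = (1.127×10³²/(5.670×10⁻⁸×9.03653×10²⁰))^(1/4) = 3.85×10⁴ K.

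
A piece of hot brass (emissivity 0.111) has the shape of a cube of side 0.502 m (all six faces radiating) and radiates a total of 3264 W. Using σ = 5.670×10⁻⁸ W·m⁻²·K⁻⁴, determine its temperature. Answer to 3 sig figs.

Area A = 6s² = 6×(0.502 m)² = 1.51202 m².
P = εσAT⁴ ⇒ T = (P/(εσA))^(1/4) = (3264/(0.111×5.670×10⁻⁸×1.51202))^(1/4) = 765 K.

T ≈ 765 K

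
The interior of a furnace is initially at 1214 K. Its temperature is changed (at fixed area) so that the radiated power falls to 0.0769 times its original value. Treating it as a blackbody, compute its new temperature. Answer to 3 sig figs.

P ∝ T⁴, so T₂/T₁ = (P₂/P₁)^(1/4) = (0.0769)^(1/4) = 0.526601.
T₂ = 1214 × 0.526601 = 639 K.

T₂ ≈ 639 K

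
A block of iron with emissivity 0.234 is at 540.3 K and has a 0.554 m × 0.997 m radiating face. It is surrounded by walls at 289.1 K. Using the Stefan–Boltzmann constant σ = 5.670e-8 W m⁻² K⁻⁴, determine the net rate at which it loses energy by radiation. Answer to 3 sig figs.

Net loss ≈ 573 W

Area A = 0.554 × 0.997 = 0.552338 m².
Net radiated power P_net = εσA(T⁴ − T₀⁴) = 0.234×5.670×10⁻⁸×0.552338×(540.3⁴ − 289.1⁴).
T⁴ − T₀⁴ = 8.52197×10¹⁰ − 6.98542×10⁹ = 7.82343×10¹⁰ K⁴, so P_net = 573 W.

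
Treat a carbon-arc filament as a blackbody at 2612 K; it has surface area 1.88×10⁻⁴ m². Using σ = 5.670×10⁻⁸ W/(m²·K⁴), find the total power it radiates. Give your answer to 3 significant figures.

Area A = 1.88×10⁻⁴ m².
P = σAT⁴ = 5.670×10⁻⁸ × 1.88×10⁻⁴ × (2612)⁴ = 496 W.

P ≈ 496 W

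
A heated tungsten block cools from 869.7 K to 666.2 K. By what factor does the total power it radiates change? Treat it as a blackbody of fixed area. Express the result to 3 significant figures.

P₂/P₁ ≈ 0.344

P ∝ T⁴, so P₂/P₁ = (T₂/T₁)⁴ = (666.2/869.7)⁴ = (0.766011)⁴ = 0.344.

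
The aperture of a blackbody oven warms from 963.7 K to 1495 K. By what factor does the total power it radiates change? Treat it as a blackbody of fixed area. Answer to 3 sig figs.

P ∝ T⁴, so P₂/P₁ = (T₂/T₁)⁴ = (1495/963.7)⁴ = (1.55131)⁴ = 5.79.

P₂/P₁ ≈ 5.79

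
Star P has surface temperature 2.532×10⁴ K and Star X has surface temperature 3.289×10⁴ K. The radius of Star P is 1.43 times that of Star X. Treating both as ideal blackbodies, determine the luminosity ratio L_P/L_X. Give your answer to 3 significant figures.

L ∝ R²T⁴, so L_P/L_X = (R_P/R_X)²(T_P/T_X)⁴ = (1.43)² × (2.532×10⁴/3.289×10⁴)⁴ = 2.0449 × 0.351236 = 0.718.

L_P/L_X ≈ 0.718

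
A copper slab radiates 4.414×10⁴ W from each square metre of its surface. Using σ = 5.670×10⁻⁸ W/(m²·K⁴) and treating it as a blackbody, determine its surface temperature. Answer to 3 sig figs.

T ≈ 939 K

I = σT⁴, so T = (I/σ)^(1/4) = (4.414×10⁴/(5.670×10⁻⁸))^(1/4) = 939 K.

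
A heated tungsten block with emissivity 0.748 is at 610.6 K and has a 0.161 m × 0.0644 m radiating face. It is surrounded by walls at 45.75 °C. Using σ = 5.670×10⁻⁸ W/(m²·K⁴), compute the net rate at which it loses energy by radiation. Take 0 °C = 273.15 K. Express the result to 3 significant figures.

Surroundings: T = 45.75 °C + 273.15 = 318.90 K.
Area A = 0.161 × 0.0644 = 0.0103684 m².
Net radiated power P_net = εσA(T⁴ − T₀⁴) = 0.748×5.670×10⁻⁸×0.0103684×(610.6⁴ − 318.90⁴).
T⁴ − T₀⁴ = 1.39004×10¹¹ − 1.03423×10¹⁰ = 1.28662×10¹¹ K⁴, so P_net = 56.6 W.

Net loss ≈ 56.6 W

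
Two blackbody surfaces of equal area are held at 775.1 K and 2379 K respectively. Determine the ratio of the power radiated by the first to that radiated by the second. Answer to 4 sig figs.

With equal areas, P₁/P₂ = (T₁/T₂)⁴ = (775.1/2379)⁴ = 0.01127.

P₁/P₂ ≈ 0.01127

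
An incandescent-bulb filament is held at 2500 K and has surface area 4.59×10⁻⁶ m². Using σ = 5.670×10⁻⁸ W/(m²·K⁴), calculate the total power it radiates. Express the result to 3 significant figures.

P ≈ 10.2 W

Area A = 4.59×10⁻⁶ m².
P = σAT⁴ = 5.670×10⁻⁸ × 4.59×10⁻⁶ × (2500)⁴ = 10.2 W.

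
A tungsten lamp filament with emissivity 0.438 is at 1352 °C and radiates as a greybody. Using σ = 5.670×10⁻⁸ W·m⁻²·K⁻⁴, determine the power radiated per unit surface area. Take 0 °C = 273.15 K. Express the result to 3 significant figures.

I ≈ 1.73×10⁵ W/m²

T = 1352 °C + 273.15 = 1625.15 K.
Stefan–Boltzmann: I = εσT⁴ = 0.438 × 5.670×10⁻⁸ × (1625.15)⁴ = 1.73×10⁵ W/m².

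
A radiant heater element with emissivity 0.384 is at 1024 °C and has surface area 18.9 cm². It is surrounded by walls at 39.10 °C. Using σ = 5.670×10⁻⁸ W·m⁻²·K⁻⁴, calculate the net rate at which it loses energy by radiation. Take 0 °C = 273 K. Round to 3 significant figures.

Net loss ≈ 116 W

T = 1024 °C + 273 = 1297 K.
Surroundings: T = 39.10 °C + 273 = 312.10 K.
Area A = 18.9 cm² = 1.89×10⁻³ m².
Net radiated power P_net = εσA(T⁴ − T₀⁴) = 0.384×5.670×10⁻⁸×1.89×10⁻³×(1297⁴ − 312.10⁴).
T⁴ − T₀⁴ = 2.82983×10¹² − 9.48801×10⁹ = 2.82034×10¹² K⁴, so P_net = 116 W.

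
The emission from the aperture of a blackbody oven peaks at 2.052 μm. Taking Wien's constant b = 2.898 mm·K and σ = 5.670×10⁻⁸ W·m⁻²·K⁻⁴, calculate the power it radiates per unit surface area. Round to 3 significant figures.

I ≈ 2.26×10⁵ W/m²

Wien's law: T = b/λ_max = 2.898×10⁻³/2.052×10⁻⁶ = 1412.28 K.
Then I = σT⁴ = 5.670×10⁻⁸×(1412.28)⁴ = 2.26×10⁵ W/m².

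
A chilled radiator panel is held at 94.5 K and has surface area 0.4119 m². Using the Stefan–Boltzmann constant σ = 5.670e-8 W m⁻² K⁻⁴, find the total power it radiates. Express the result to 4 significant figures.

Area A = 0.4119 m².
P = σAT⁴ = 5.670×10⁻⁸ × 0.4119 × (94.5)⁴ = 1.863 W.

P ≈ 1.863 W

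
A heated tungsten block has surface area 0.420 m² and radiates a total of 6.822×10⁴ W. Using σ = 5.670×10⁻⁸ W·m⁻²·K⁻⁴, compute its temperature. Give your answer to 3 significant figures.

T ≈ 1.30×10³ K

Area A = 0.420 m².
P = σAT⁴ ⇒ T = (P/(σA))^(1/4) = (6.822×10⁴/(5.670×10⁻⁸×0.420))^(1/4) = 1.30×10³ K.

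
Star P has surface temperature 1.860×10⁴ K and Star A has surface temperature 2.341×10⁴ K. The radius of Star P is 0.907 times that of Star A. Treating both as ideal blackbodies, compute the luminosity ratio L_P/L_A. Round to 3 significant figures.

L ∝ R²T⁴, so L_P/L_A = (R_P/R_A)²(T_P/T_A)⁴ = (0.907)² × (1.860×10⁴/2.341×10⁴)⁴ = 0.822649 × 0.398516 = 0.328.

L_P/L_A ≈ 0.328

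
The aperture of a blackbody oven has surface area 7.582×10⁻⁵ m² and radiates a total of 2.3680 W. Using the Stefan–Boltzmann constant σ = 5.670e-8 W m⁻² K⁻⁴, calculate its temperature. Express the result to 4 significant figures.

T ≈ 861.5 K

Area A = 7.582×10⁻⁵ m².
P = σAT⁴ ⇒ T = (P/(σA))^(1/4) = (2.3680/(5.670×10⁻⁸×7.582×10⁻⁵))^(1/4) = 861.5 K.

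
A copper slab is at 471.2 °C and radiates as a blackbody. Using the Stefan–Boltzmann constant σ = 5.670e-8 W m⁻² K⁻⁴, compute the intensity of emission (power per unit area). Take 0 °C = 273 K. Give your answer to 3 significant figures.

T = 471.2 °C + 273 = 744.2 K.
Stefan–Boltzmann: I = σT⁴ = 5.670×10⁻⁸ × (744.2)⁴ = 1.74×10⁴ W/m².

I ≈ 1.74×10⁴ W/m²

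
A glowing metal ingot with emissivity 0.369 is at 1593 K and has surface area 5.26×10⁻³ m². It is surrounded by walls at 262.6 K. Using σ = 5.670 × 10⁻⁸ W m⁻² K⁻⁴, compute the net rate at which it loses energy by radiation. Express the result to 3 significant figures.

Net loss ≈ 708 W

Area A = 5.26×10⁻³ m².
Net radiated power P_net = εσA(T⁴ − T₀⁴) = 0.369×5.670×10⁻⁸×5.26×10⁻³×(1593⁴ − 262.6⁴).
T⁴ − T₀⁴ = 6.43966×10¹² − 4.75531×10⁹ = 6.43490×10¹² K⁴, so P_net = 708 W.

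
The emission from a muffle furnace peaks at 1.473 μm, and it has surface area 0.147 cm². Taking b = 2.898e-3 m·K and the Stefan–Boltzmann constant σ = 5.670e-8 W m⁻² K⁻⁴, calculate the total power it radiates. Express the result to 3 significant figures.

P ≈ 12.5 W

Wien's law: T = b/λ_max = 2.898×10⁻³/1.473×10⁻⁶ = 1967.41 K.
Area A = 0.147 cm² = 1.47×10⁻⁵ m².
Then P = σAT⁴ = 5.670×10⁻⁸×1.47×10⁻⁵×(1967.41)⁴ = 12.5 W.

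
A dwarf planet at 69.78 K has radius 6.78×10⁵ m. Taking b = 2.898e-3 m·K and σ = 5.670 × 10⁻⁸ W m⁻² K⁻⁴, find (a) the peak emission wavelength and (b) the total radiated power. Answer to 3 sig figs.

λ_max ≈ 41.5 μm; P ≈ 7.77×10¹² W

(a) λ_max = b/T = 2.898×10⁻³/69.78 = 4.153×10⁻⁵ m = 41.5 μm.
Surface area A = 4πR² = 4π(6.78×10⁵ m)² = 5.77656×10¹² m².
(b) P = σAT⁴ = 5.670×10⁻⁸×5.77656×10¹²×(69.78)⁴ = 7.77×10¹² W.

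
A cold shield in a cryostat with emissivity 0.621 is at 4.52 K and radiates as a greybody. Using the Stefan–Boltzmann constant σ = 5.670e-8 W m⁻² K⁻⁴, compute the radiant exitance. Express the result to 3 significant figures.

Stefan–Boltzmann: I = εσT⁴ = 0.621 × 5.670×10⁻⁸ × (4.52)⁴ = 1.47×10⁻⁵ W/m².

I ≈ 1.47×10⁻⁵ W/m²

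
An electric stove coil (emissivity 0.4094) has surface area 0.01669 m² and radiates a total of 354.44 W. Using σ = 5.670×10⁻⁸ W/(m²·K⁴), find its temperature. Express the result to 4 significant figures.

T ≈ 978.0 K

Area A = 0.01669 m².
P = εσAT⁴ ⇒ T = (P/(εσA))^(1/4) = (354.44/(0.4094×5.670×10⁻⁸×0.01669))^(1/4) = 978.0 K.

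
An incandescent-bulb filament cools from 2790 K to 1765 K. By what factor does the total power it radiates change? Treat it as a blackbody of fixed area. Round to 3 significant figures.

P₂/P₁ ≈ 0.160

P ∝ T⁴, so P₂/P₁ = (T₂/T₁)⁴ = (1765/2790)⁴ = (0.632616)⁴ = 0.160.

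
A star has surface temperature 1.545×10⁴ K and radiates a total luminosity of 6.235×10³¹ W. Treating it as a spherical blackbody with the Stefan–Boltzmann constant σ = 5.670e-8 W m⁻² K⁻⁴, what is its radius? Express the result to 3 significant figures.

R ≈ 3.92×10¹⁰ m

L = 4πR²σT⁴ ⇒ R = √(L/(4πσT⁴)).
σT⁴ = 3.23070×10⁹ W/m², so R = √(6.235×10³¹/(4π×3.23070×10⁹)) = 3.92×10¹⁰ m.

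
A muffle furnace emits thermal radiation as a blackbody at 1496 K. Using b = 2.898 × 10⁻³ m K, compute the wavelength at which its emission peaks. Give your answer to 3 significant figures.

λ_max ≈ 1.94×10³ nm

Wien's displacement law: λ_max = b/T = (2.898×10⁻³ m·K)/(1496 K) = 1.937×10⁻⁶ m.
That is 1.94×10³ nm, in the infrared range.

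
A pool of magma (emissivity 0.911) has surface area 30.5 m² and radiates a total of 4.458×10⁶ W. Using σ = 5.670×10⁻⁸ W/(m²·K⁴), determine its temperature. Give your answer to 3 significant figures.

T ≈ 1.30×10³ K

Area A = 30.5 m².
P = εσAT⁴ ⇒ T = (P/(εσA))^(1/4) = (4.458×10⁶/(0.911×5.670×10⁻⁸×30.5))^(1/4) = 1.30×10³ K.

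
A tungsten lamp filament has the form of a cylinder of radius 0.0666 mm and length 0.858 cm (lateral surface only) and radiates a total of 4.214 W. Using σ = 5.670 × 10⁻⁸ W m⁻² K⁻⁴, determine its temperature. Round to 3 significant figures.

Lateral area A = 2πrL = 2π×6.66×10⁻⁵×8.58×10⁻³ = 3.59039×10⁻⁶ m².
P = σAT⁴ ⇒ T = (P/(σA))^(1/4) = (4.214/(5.670×10⁻⁸×3.59039×10⁻⁶))^(1/4) = 2.13×10³ K.

T ≈ 2.13×10³ K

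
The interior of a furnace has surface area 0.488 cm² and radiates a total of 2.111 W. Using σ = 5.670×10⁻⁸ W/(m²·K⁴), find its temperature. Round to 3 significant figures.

T ≈ 935 K

Area A = 0.488 cm² = 4.88×10⁻⁵ m².
P = σAT⁴ ⇒ T = (P/(σA))^(1/4) = (2.111/(5.670×10⁻⁸×4.88×10⁻⁵))^(1/4) = 935 K.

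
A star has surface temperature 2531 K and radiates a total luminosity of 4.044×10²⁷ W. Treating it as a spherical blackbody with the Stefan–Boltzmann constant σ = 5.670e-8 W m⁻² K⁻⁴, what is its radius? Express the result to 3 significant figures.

R ≈ 1.18×10¹⁰ m

L = 4πR²σT⁴ ⇒ R = √(L/(4πσT⁴)).
σT⁴ = 2.32676×10⁶ W/m², so R = √(4.044×10²⁷/(4π×2.32676×10⁶)) = 1.18×10¹⁰ m.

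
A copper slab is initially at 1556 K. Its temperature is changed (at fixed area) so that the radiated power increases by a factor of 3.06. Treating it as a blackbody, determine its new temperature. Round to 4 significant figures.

T₂ ≈ 2058 K

P ∝ T⁴, so T₂/T₁ = (P₂/P₁)^(1/4) = (3.06)^(1/4) = 1.32261.
T₂ = 1556 × 1.32261 = 2058 K.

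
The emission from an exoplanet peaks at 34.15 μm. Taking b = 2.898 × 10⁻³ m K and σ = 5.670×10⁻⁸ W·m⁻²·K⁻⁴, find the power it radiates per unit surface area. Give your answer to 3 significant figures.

I ≈ 2.94 W/m²

Wien's law: T = b/λ_max = 2.898×10⁻³/3.415×10⁻⁵ = 84.8609 K.
Then I = σT⁴ = 5.670×10⁻⁸×(84.8609)⁴ = 2.94 W/m².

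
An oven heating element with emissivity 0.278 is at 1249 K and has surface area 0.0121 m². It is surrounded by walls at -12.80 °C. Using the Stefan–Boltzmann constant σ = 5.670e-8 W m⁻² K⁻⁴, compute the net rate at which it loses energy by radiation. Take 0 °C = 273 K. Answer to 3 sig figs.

Net loss ≈ 463 W

Surroundings: T = -12.80 °C + 273 = 260.20 K.
Area A = 0.0121 m².
Net radiated power P_net = εσA(T⁴ − T₀⁴) = 0.278×5.670×10⁻⁸×0.0121×(1249⁴ − 260.20⁴).
T⁴ − T₀⁴ = 2.43360×10¹² − 4.58384×10⁹ = 2.42902×10¹² K⁴, so P_net = 463 W.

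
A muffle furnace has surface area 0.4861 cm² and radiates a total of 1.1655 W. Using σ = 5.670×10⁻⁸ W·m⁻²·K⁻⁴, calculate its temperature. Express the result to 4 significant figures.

Area A = 0.4861 cm² = 4.861×10⁻⁵ m².
P = σAT⁴ ⇒ T = (P/(σA))^(1/4) = (1.1655/(5.670×10⁻⁸×4.861×10⁻⁵))^(1/4) = 806.4 K.

T ≈ 806.4 K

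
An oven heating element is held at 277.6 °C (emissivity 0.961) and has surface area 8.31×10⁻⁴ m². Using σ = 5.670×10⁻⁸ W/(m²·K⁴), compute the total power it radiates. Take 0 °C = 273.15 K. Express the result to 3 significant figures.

T = 277.6 °C + 273.15 = 550.75 K.
Area A = 8.31×10⁻⁴ m².
P = εσAT⁴ = 0.961 × 5.670×10⁻⁸ × 8.31×10⁻⁴ × (550.75)⁴ = 4.17 W.

P ≈ 4.17 W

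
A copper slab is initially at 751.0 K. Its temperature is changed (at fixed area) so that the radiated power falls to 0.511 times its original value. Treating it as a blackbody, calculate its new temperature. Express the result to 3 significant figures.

T₂ ≈ 635 K

P ∝ T⁴, so T₂/T₁ = (P₂/P₁)^(1/4) = (0.511)^(1/4) = 0.845484.
T₂ = 751.0 × 0.845484 = 635 K.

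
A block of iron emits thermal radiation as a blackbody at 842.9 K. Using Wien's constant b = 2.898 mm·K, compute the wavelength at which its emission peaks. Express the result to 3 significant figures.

λ_max ≈ 3.44 μm

Wien's displacement law: λ_max = b/T = (2.898×10⁻³ m·K)/(842.9 K) = 3.438×10⁻⁶ m.
That is 3.44 μm, in the infrared range.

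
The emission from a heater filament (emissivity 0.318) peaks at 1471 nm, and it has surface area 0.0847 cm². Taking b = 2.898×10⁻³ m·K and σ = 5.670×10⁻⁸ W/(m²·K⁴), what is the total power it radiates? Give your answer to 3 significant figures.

P ≈ 2.30 W

Wien's law: T = b/λ_max = 2.898×10⁻³/1.471×10⁻⁶ = 1970.09 K.
Area A = 0.0847 cm² = 8.47×10⁻⁶ m².
Then P = εσAT⁴ = 0.318×5.670×10⁻⁸×8.47×10⁻⁶×(1970.09)⁴ = 2.30 W.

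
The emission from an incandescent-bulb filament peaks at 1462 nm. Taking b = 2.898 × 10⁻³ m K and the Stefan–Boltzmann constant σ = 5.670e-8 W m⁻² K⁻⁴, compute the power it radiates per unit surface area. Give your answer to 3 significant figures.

I ≈ 8.75×10⁵ W/m²

Wien's law: T = b/λ_max = 2.898×10⁻³/1.462×10⁻⁶ = 1982.22 K.
Then I = σT⁴ = 5.670×10⁻⁸×(1982.22)⁴ = 8.75×10⁵ W/m².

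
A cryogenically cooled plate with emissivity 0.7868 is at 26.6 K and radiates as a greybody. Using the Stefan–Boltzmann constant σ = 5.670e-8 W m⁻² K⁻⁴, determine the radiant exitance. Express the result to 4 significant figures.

Stefan–Boltzmann: I = εσT⁴ = 0.7868 × 5.670×10⁻⁸ × (26.6)⁴ = 0.02233 W/m².

I ≈ 0.02233 W/m²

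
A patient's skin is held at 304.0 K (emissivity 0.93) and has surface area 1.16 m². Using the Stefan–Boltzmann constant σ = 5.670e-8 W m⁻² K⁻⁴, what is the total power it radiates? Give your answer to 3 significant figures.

P ≈ 522 W

Area A = 1.16 m².
P = εσAT⁴ = 0.93 × 5.670×10⁻⁸ × 1.16 × (304.0)⁴ = 522 W.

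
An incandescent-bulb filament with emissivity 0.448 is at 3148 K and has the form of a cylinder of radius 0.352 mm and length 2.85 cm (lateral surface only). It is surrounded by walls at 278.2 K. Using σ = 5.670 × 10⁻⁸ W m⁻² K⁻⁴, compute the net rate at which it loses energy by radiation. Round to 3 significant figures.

Net loss ≈ 157 W

Lateral area A = 2πrL = 2π×3.52×10⁻⁴×0.0285 = 6.30329×10⁻⁵ m².
Net radiated power P_net = εσA(T⁴ − T₀⁴) = 0.448×5.670×10⁻⁸×6.30329×10⁻⁵×(3148⁴ − 278.2⁴).
T⁴ − T₀⁴ = 9.82062×10¹³ − 5.99002×10⁹ = 9.82002×10¹³ K⁴, so P_net = 157 W.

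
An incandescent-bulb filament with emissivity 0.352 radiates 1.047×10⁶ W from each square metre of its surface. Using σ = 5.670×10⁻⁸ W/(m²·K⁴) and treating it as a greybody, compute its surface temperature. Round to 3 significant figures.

T ≈ 2.69×10³ K

I = εσT⁴, so T = (I/εσ)^(1/4) = (1.047×10⁶/(0.352×5.670×10⁻⁸))^(1/4) = 2.69×10³ K.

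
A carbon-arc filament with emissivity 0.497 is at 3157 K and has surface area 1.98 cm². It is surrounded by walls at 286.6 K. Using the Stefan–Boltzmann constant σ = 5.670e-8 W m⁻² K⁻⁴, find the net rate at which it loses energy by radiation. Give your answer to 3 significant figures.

Area A = 1.98 cm² = 1.98×10⁻⁴ m².
Net radiated power P_net = εσA(T⁴ − T₀⁴) = 0.497×5.670×10⁻⁸×1.98×10⁻⁴×(3157⁴ − 286.6⁴).
T⁴ − T₀⁴ = 9.93341×10¹³ − 6.74691×10⁹ = 9.93274×10¹³ K⁴, so P_net = 554 W.

Net loss ≈ 554 W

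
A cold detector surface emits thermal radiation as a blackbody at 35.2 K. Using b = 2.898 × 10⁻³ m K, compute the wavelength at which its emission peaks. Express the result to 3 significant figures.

Wien's displacement law: λ_max = b/T = (2.898×10⁻³ m·K)/(35.2 K) = 8.233×10⁻⁵ m.
That is 82.3 μm, in the infrared range.

λ_max ≈ 82.3 μm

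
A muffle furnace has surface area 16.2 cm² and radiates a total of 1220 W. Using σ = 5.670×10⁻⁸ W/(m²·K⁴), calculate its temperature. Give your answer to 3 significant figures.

Area A = 16.2 cm² = 1.62×10⁻³ m².
P = σAT⁴ ⇒ T = (P/(σA))^(1/4) = (1220/(5.670×10⁻⁸×1.62×10⁻³))^(1/4) = 1.91×10³ K.

T ≈ 1.91×10³ K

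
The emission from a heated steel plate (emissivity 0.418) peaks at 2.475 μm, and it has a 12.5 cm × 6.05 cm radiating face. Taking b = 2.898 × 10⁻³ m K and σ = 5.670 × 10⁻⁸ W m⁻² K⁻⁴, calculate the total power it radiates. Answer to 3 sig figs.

P ≈ 337 W

Wien's law: T = b/λ_max = 2.898×10⁻³/2.475×10⁻⁶ = 1170.91 K.
Area A = 0.125 × 0.0605 = 7.5625×10⁻³ m².
Then P = εσAT⁴ = 0.418×5.670×10⁻⁸×7.5625×10⁻³×(1170.91)⁴ = 337 W.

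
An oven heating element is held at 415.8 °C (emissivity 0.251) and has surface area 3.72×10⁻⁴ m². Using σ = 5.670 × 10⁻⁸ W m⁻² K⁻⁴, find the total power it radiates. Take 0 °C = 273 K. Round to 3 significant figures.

T = 415.8 °C + 273 = 688.8 K.
Area A = 3.72×10⁻⁴ m².
P = εσAT⁴ = 0.251 × 5.670×10⁻⁸ × 3.72×10⁻⁴ × (688.8)⁴ = 1.19 W.

P ≈ 1.19 W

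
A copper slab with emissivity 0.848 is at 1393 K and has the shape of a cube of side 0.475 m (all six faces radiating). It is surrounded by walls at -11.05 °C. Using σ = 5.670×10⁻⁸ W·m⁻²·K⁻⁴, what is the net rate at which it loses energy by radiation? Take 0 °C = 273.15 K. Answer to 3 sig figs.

Net loss ≈ 2.45×10⁵ W

Surroundings: T = -11.05 °C + 273.15 = 262.10 K.
Area A = 6s² = 6×(0.475 m)² = 1.35375 m².
Net radiated power P_net = εσA(T⁴ − T₀⁴) = 0.848×5.670×10⁻⁸×1.35375×(1393⁴ − 262.10⁴).
T⁴ − T₀⁴ = 3.76534×10¹² − 4.71920×10⁹ = 3.76062×10¹² K⁴, so P_net = 2.45×10⁵ W.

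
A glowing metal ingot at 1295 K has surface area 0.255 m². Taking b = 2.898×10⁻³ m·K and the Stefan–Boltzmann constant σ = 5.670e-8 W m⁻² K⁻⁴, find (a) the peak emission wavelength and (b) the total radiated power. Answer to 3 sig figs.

(a) λ_max = b/T = 2.898×10⁻³/1295 = 2.238×10⁻⁶ m = 2.24×10³ nm.
Area A = 0.255 m².
(b) P = σAT⁴ = 5.670×10⁻⁸×0.255×(1295)⁴ = 4.07×10⁴ W.

λ_max ≈ 2.24×10³ nm; P ≈ 4.07×10⁴ W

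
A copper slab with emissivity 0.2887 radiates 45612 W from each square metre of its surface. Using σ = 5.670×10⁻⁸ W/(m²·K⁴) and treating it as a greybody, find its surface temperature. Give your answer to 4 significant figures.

I = εσT⁴, so T = (I/εσ)^(1/4) = (45612/(0.2887×5.670×10⁻⁸))^(1/4) = 1292 K.

T ≈ 1292 K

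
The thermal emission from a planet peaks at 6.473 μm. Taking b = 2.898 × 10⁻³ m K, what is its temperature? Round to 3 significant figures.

Wien's law gives T = b/λ_max = (2.898×10⁻³ m·K)/(6.473×10⁻⁶ m) = 448 K.

T ≈ 448 K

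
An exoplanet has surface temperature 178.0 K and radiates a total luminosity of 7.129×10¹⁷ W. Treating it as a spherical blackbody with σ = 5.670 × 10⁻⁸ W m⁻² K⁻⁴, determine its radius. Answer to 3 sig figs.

L = 4πR²σT⁴ ⇒ R = √(L/(4πσT⁴)).
σT⁴ = 56.9198 W/m², so R = √(7.129×10¹⁷/(4π×56.9198)) = 3.16×10⁷ m.

R ≈ 3.16×10⁷ m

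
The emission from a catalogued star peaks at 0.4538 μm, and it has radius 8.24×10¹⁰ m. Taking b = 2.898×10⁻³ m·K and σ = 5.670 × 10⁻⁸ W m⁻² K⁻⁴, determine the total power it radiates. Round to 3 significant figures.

Wien's law: T = b/λ_max = 2.898×10⁻³/4.538×10⁻⁷ = 6386.07 K.
Surface area A = 4πR² = 4π(8.24×10¹⁰ m)² = 8.53226×10²² m².
Then P = σAT⁴ = 5.670×10⁻⁸×8.53226×10²²×(6386.07)⁴ = 8.05×10³⁰ W.

P ≈ 8.05×10³⁰ W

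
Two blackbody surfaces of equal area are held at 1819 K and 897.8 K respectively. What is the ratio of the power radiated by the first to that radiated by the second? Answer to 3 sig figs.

With equal areas, P₁/P₂ = (T₁/T₂)⁴ = (1819/897.8)⁴ = 16.9.

P₁/P₂ ≈ 16.9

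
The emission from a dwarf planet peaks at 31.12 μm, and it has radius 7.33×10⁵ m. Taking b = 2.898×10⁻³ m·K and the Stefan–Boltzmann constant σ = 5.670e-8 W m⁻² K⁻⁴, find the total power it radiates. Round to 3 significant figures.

P ≈ 2.88×10¹³ W

Wien's law: T = b/λ_max = 2.898×10⁻³/3.112×10⁻⁵ = 93.1234 K.
Surface area A = 4πR² = 4π(7.33×10⁵ m)² = 6.75177×10¹² m².
Then P = σAT⁴ = 5.670×10⁻⁸×6.75177×10¹²×(93.1234)⁴ = 2.88×10¹³ W.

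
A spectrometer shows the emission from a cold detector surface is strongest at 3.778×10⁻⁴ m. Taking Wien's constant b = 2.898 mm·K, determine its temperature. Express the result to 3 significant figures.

T ≈ 7.67 K

Wien's law gives T = b/λ_max = (2.898×10⁻³ m·K)/(3.778×10⁻⁴ m) = 7.67 K.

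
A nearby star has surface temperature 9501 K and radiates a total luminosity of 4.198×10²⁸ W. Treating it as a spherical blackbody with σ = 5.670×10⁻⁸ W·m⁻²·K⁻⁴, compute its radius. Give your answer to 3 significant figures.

L = 4πR²σT⁴ ⇒ R = √(L/(4πσT⁴)).
σT⁴ = 4.62020×10⁸ W/m², so R = √(4.198×10²⁸/(4π×4.62020×10⁸)) = 2.69×10⁹ m.

R ≈ 2.69×10⁹ m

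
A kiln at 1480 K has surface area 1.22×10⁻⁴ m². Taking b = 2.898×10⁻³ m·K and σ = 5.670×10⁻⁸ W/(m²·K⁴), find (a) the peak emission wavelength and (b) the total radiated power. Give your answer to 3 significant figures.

λ_max ≈ 1.96×10³ nm; P ≈ 33.2 W

(a) λ_max = b/T = 2.898×10⁻³/1480 = 1.958×10⁻⁶ m = 1.96×10³ nm.
Area A = 1.22×10⁻⁴ m².
(b) P = σAT⁴ = 5.670×10⁻⁸×1.22×10⁻⁴×(1480)⁴ = 33.2 W.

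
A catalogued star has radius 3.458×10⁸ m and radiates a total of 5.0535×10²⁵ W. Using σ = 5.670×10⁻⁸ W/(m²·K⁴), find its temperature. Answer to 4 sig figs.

Surface area A = 4πR² = 4π(3.458×10⁸ m)² = 1.50266×10¹⁸ m².
P = σAT⁴ ⇒ T = (P/(σA))^(1/4) = (5.0535×10²⁵/(5.670×10⁻⁸×1.50266×10¹⁸))^(1/4) = 4935 K.

T ≈ 4935 K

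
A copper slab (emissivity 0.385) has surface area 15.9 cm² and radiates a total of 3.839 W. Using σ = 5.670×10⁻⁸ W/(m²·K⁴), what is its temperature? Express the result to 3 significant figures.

T ≈ 577 K

Area A = 15.9 cm² = 1.59×10⁻³ m².
P = εσAT⁴ ⇒ T = (P/(εσA))^(1/4) = (3.839/(0.385×5.670×10⁻⁸×1.59×10⁻³))^(1/4) = 577 K.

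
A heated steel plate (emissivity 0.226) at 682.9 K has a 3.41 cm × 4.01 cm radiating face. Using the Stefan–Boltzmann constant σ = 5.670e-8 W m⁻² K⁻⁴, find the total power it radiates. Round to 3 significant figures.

P ≈ 3.81 W

Area A = 0.0341 × 0.0401 = 1.36741×10⁻³ m².
P = εσAT⁴ = 0.226 × 5.670×10⁻⁸ × 1.36741×10⁻³ × (682.9)⁴ = 3.81 W.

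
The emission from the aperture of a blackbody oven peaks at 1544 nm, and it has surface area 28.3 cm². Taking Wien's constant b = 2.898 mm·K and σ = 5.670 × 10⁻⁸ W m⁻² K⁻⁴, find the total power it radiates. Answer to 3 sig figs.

P ≈ 1.99×10³ W

Wien's law: T = b/λ_max = 2.898×10⁻³/1.544×10⁻⁶ = 1876.94 K.
Area A = 28.3 cm² = 2.83×10⁻³ m².
Then P = σAT⁴ = 5.670×10⁻⁸×2.83×10⁻³×(1876.94)⁴ = 1.99×10³ W.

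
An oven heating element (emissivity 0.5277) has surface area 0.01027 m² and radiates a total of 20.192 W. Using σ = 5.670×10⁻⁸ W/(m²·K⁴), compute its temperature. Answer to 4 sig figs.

Area A = 0.01027 m².
P = εσAT⁴ ⇒ T = (P/(εσA))^(1/4) = (20.192/(0.5277×5.670×10⁻⁸×0.01027))^(1/4) = 506.3 K.

T ≈ 506.3 K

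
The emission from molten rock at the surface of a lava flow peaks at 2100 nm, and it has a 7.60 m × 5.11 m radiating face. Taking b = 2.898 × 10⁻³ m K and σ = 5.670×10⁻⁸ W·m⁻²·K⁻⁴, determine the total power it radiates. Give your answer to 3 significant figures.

Wien's law: T = b/λ_max = 2.898×10⁻³/2.100×10⁻⁶ = 1380.00 K.
Area A = 7.60 × 5.11 = 38.836 m².
Then P = σAT⁴ = 5.670×10⁻⁸×38.836×(1380.00)⁴ = 7.99×10⁶ W.

P ≈ 7.99×10⁶ W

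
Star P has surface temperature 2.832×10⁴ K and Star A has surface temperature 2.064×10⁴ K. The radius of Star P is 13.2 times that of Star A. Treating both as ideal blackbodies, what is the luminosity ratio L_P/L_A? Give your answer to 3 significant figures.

L ∝ R²T⁴, so L_P/L_A = (R_P/R_A)²(T_P/T_A)⁴ = (13.2)² × (2.832×10⁴/2.064×10⁴)⁴ = 174.24 × 3.54433 = 618.

L_P/L_A ≈ 618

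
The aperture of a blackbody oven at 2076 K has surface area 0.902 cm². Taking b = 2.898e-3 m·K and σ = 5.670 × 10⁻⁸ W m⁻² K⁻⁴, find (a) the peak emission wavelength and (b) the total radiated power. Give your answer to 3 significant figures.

(a) λ_max = b/T = 2.898×10⁻³/2076 = 1.396×10⁻⁶ m = 1.40×10³ nm.
Area A = 0.902 cm² = 9.02×10⁻⁵ m².
(b) P = σAT⁴ = 5.670×10⁻⁸×9.02×10⁻⁵×(2076)⁴ = 95.0 W.

λ_max ≈ 1.40×10³ nm; P ≈ 95.0 W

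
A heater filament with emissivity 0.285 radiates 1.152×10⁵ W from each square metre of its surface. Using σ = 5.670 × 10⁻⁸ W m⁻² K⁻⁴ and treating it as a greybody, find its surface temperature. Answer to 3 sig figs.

I = εσT⁴, so T = (I/εσ)^(1/4) = (1.152×10⁵/(0.285×5.670×10⁻⁸))^(1/4) = 1.63×10³ K.

T ≈ 1.63×10³ K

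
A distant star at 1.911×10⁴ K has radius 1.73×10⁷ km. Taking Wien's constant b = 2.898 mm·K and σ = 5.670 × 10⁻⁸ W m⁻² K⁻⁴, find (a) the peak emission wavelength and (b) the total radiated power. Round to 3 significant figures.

(a) λ_max = b/T = 2.898×10⁻³/1.911×10⁴ = 1.516×10⁻⁷ m = 152 nm.
Surface area A = 4πR² = 4π(1.73×10¹⁰ m)² = 3.76099×10²¹ m².
(b) P = σAT⁴ = 5.670×10⁻⁸×3.76099×10²¹×(1.911×10⁴)⁴ = 2.84×10³¹ W.

λ_max ≈ 152 nm; P ≈ 2.84×10³¹ W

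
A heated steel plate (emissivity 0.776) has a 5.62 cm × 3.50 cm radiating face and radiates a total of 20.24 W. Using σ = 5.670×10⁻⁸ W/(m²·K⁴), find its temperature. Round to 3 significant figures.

T ≈ 695 K

Area A = 0.0562 × 0.0350 = 1.967×10⁻³ m².
P = εσAT⁴ ⇒ T = (P/(εσA))^(1/4) = (20.24/(0.776×5.670×10⁻⁸×1.967×10⁻³))^(1/4) = 695 K.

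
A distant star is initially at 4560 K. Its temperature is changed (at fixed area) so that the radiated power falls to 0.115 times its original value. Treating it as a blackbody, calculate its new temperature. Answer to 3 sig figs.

P ∝ T⁴, so T₂/T₁ = (P₂/P₁)^(1/4) = (0.115)^(1/4) = 0.582337.
T₂ = 4560 × 0.582337 = 2.66×10³ K.

T₂ ≈ 2.66×10³ K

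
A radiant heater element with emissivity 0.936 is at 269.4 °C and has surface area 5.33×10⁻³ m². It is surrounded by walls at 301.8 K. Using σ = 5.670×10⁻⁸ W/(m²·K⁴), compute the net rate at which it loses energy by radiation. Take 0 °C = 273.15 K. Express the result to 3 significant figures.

T = 269.4 °C + 273.15 = 542.55 K.
Area A = 5.33×10⁻³ m².
Net radiated power P_net = εσA(T⁴ − T₀⁴) = 0.936×5.670×10⁻⁸×5.33×10⁻³×(542.55⁴ − 301.8⁴).
T⁴ − T₀⁴ = 8.66481×10¹⁰ − 8.29616×10⁹ = 7.83519×10¹⁰ K⁴, so P_net = 22.2 W.

Net loss ≈ 22.2 W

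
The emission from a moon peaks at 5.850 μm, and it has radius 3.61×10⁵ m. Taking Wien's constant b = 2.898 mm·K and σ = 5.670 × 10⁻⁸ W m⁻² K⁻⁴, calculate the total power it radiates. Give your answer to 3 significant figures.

P ≈ 5.59×10¹⁵ W

Wien's law: T = b/λ_max = 2.898×10⁻³/5.850×10⁻⁶ = 495.385 K.
Surface area A = 4πR² = 4π(3.61×10⁵ m)² = 1.63766×10¹² m².
Then P = σAT⁴ = 5.670×10⁻⁸×1.63766×10¹²×(495.385)⁴ = 5.59×10¹⁵ W.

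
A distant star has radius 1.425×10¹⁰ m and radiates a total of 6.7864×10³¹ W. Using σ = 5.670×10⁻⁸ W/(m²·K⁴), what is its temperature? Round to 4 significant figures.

Surface area A = 4πR² = 4π(1.425×10¹⁰ m)² = 2.55176×10²¹ m².
P = σAT⁴ ⇒ T = (P/(σA))^(1/4) = (6.7864×10³¹/(5.670×10⁻⁸×2.55176×10²¹))^(1/4) = 2.617×10⁴ K.

T ≈ 2.617×10⁴ K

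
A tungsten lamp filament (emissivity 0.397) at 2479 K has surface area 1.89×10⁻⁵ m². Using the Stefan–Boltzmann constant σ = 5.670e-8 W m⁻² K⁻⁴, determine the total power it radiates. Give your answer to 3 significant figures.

Area A = 1.89×10⁻⁵ m².
P = εσAT⁴ = 0.397 × 5.670×10⁻⁸ × 1.89×10⁻⁵ × (2479)⁴ = 16.1 W.

P ≈ 16.1 W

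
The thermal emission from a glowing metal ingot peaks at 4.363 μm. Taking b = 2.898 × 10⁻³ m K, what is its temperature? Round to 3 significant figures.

T ≈ 664 K

Wien's law gives T = b/λ_max = (2.898×10⁻³ m·K)/(4.363×10⁻⁶ m) = 664 K.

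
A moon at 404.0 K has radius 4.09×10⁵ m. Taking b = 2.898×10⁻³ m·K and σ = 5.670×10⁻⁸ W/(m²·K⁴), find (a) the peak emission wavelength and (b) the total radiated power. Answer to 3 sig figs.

λ_max ≈ 7.17 μm; P ≈ 3.18×10¹⁵ W

(a) λ_max = b/T = 2.898×10⁻³/404.0 = 7.173×10⁻⁶ m = 7.17 μm.
Surface area A = 4πR² = 4π(4.09×10⁵ m)² = 2.10212×10¹² m².
(b) P = σAT⁴ = 5.670×10⁻⁸×2.10212×10¹²×(404.0)⁴ = 3.18×10¹⁵ W.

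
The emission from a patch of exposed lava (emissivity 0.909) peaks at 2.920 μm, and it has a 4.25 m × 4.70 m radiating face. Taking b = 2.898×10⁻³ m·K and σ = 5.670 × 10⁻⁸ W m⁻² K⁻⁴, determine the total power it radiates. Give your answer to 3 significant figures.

P ≈ 9.99×10⁵ W

Wien's law: T = b/λ_max = 2.898×10⁻³/2.920×10⁻⁶ = 992.466 K.
Area A = 4.25 × 4.70 = 19.975 m².
Then P = εσAT⁴ = 0.909×5.670×10⁻⁸×19.975×(992.466)⁴ = 9.99×10⁵ W.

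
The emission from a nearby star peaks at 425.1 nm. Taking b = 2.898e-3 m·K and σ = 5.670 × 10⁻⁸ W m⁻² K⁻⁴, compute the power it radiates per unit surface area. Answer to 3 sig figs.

Wien's law: T = b/λ_max = 2.898×10⁻³/4.251×10⁻⁷ = 6817.22 K.
Then I = σT⁴ = 5.670×10⁻⁸×(6817.22)⁴ = 1.22×10⁸ W/m².

I ≈ 1.22×10⁸ W/m²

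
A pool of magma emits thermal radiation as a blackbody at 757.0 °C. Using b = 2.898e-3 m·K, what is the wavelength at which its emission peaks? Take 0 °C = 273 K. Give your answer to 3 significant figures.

T = 757.0 °C + 273 = 1030.0 K.
Wien's displacement law: λ_max = b/T = (2.898×10⁻³ m·K)/(1030.0 K) = 2.814×10⁻⁶ m.
That is 2.81×10³ nm, in the infrared range.

λ_max ≈ 2.81×10³ nm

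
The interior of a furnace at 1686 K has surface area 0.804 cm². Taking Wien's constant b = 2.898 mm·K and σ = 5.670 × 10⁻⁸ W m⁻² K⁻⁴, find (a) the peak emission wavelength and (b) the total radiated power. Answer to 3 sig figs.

λ_max ≈ 1.72 μm; P ≈ 36.8 W

(a) λ_max = b/T = 2.898×10⁻³/1686 = 1.719×10⁻⁶ m = 1.72 μm.
Area A = 0.804 cm² = 8.04×10⁻⁵ m².
(b) P = σAT⁴ = 5.670×10⁻⁸×8.04×10⁻⁵×(1686)⁴ = 36.8 W.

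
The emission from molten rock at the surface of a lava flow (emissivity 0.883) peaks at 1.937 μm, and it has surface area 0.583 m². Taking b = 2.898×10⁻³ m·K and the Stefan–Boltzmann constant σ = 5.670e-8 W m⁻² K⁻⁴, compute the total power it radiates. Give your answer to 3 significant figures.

P ≈ 1.46×10⁵ W

Wien's law: T = b/λ_max = 2.898×10⁻³/1.937×10⁻⁶ = 1496.13 K.
Area A = 0.583 m².
Then P = εσAT⁴ = 0.883×5.670×10⁻⁸×0.583×(1496.13)⁴ = 1.46×10⁵ W.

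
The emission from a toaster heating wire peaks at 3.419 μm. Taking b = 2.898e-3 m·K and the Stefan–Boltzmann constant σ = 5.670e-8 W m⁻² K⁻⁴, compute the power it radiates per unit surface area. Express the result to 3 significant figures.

Wien's law: T = b/λ_max = 2.898×10⁻³/3.419×10⁻⁶ = 847.616 K.
Then I = σT⁴ = 5.670×10⁻⁸×(847.616)⁴ = 2.93×10⁴ W/m².

I ≈ 2.93×10⁴ W/m²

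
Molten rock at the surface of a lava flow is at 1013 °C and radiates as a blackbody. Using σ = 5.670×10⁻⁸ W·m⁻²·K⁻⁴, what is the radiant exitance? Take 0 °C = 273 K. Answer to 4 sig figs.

I ≈ 1.551×10⁵ W/m²

T = 1013 °C + 273 = 1286 K.
Stefan–Boltzmann: I = σT⁴ = 5.670×10⁻⁸ × (1286)⁴ = 1.551×10⁵ W/m².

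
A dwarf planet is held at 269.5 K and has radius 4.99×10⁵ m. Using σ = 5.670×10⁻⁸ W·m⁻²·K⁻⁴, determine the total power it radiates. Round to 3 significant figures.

Surface area A = 4πR² = 4π(4.99×10⁵ m)² = 3.12904×10¹² m².
P = σAT⁴ = 5.670×10⁻⁸ × 3.12904×10¹² × (269.5)⁴ = 9.36×10¹⁴ W.

P ≈ 9.36×10¹⁴ W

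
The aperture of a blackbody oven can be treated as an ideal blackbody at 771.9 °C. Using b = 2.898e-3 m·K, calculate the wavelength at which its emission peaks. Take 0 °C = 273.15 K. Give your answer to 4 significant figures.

λ_max ≈ 2.773 μm

T = 771.9 °C + 273.15 = 1045.05 K.
Wien's displacement law: λ_max = b/T = (2.898×10⁻³ m·K)/(1045.05 K) = 2.7731×10⁻⁶ m.
That is 2.773 μm, in the infrared range.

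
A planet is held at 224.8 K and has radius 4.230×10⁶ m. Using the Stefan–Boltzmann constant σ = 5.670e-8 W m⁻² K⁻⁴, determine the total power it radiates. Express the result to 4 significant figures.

P ≈ 3.256×10¹⁶ W

Surface area A = 4πR² = 4π(4.230×10⁶ m)² = 2.24849×10¹⁴ m².
P = σAT⁴ = 5.670×10⁻⁸ × 2.24849×10¹⁴ × (224.8)⁴ = 3.256×10¹⁶ W.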